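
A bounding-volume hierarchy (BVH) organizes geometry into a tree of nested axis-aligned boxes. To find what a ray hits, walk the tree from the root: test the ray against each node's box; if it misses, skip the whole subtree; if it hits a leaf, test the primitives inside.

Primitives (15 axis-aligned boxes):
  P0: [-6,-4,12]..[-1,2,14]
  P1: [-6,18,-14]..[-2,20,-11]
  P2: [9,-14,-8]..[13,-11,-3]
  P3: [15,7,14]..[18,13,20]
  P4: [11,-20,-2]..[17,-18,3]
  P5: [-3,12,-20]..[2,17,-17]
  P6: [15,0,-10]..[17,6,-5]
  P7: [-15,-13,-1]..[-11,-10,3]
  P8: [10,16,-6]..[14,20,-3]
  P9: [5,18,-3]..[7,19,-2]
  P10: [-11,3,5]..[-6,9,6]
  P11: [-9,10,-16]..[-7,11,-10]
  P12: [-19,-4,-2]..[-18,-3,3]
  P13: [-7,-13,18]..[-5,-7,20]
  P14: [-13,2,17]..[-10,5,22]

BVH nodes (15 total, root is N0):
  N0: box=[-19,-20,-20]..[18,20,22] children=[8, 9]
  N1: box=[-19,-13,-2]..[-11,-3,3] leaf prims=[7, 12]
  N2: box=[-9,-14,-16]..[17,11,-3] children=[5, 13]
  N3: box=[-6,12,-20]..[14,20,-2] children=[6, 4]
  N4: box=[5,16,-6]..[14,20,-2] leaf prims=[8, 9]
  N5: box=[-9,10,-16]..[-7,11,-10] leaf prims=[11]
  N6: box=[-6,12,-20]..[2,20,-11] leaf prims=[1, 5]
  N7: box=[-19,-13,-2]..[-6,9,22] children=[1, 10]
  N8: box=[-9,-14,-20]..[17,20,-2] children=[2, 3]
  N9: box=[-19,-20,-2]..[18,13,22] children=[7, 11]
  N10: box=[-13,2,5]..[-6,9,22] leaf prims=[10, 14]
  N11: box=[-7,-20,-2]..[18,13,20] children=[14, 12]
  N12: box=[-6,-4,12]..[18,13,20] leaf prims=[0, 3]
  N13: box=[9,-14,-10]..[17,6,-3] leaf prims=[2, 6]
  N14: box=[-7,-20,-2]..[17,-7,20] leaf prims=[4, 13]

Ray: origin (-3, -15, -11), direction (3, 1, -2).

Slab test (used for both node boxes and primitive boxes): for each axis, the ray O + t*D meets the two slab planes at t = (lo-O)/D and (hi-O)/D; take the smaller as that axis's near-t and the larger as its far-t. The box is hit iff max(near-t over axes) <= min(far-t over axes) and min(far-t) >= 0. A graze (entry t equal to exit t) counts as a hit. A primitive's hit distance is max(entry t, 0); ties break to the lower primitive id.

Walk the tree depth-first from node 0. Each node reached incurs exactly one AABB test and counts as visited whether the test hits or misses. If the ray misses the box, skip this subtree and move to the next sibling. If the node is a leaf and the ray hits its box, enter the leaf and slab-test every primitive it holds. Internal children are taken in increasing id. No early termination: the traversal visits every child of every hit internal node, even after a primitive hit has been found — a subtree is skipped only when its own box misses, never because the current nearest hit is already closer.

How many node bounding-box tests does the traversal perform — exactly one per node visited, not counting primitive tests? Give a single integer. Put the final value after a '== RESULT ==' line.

Traverse from the root:
N0 x:[-16/3,7] y:[-5,35] z:[-33/2,9/2] -> hit [-5,9/2], descend [8, 9]
  N8 x:[-2,20/3] y:[1,35] z:[-9/2,9/2] -> hit [1,9/2], descend [2, 3]
    N2 x:[-2,20/3] y:[1,26] z:[-4,5/2] -> hit [1,5/2], descend [5, 13]
      N5 x:[-2,-4/3] y:[25,26] z:[-1/2,5/2] -> miss, prune
      N13 x:[4,20/3] y:[1,21] z:[-4,-1/2] -> miss, prune
    N3 x:[-1,17/3] y:[27,35] z:[-9/2,9/2] -> miss, prune
  N9 x:[-16/3,7] y:[-5,28] z:[-33/2,-9/2] -> miss, prune

7 AABB tests over nodes [0, 8, 2, 5, 13, 3, 9]; 0 leaves entered; closest miss.

== RESULT ==
7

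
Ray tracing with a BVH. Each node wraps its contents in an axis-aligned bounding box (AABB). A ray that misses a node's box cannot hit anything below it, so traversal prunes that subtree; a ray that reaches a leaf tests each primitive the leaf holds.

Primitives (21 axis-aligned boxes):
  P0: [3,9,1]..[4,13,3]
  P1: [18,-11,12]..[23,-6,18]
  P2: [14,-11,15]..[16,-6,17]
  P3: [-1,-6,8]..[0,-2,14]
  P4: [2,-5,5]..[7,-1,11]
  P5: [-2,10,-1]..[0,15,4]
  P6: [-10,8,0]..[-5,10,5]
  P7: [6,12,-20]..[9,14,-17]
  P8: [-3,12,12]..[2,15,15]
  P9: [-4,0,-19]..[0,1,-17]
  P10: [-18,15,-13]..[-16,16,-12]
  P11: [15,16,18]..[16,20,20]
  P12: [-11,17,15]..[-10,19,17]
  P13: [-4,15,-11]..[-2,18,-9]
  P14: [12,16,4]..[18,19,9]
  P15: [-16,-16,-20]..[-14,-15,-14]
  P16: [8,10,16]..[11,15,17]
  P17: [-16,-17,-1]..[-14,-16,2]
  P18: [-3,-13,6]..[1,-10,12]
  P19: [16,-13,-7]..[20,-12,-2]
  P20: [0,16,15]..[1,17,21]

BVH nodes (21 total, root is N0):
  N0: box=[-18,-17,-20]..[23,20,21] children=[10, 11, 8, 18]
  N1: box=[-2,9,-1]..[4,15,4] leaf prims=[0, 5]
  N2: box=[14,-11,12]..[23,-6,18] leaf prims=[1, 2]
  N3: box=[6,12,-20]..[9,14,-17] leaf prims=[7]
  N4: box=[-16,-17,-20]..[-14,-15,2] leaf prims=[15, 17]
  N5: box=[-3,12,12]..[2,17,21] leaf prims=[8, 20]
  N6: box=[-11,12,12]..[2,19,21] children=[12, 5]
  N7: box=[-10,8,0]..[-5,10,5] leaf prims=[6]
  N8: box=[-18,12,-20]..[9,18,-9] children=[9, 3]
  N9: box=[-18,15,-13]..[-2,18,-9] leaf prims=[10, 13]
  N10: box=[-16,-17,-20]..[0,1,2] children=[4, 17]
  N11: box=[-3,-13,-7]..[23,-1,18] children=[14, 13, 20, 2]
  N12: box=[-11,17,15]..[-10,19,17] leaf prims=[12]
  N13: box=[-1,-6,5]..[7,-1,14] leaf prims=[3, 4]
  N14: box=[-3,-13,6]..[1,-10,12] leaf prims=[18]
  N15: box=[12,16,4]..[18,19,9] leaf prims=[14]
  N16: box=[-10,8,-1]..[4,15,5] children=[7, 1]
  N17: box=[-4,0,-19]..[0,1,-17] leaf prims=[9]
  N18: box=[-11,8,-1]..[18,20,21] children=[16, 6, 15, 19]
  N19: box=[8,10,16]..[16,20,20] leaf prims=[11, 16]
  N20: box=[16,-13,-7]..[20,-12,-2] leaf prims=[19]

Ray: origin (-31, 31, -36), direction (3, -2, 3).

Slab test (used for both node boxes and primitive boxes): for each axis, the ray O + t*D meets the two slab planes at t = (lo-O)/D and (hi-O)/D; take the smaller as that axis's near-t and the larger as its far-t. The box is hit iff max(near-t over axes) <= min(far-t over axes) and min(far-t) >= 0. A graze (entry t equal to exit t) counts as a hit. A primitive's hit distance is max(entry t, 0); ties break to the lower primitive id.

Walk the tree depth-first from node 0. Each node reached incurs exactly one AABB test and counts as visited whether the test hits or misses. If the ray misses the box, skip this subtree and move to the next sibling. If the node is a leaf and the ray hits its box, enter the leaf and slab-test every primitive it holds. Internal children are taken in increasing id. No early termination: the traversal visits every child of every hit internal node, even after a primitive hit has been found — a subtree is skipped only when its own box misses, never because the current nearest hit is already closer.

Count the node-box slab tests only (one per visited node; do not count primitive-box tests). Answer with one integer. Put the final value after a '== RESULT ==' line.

Trace the traversal:
N0 x:[13/3,18] y:[11/2,24] z:[16/3,19] -> hit [11/2,18], descend [8, 10, 11, 18]
  N8 x:[13/3,40/3] y:[13/2,19/2] z:[16/3,9] -> hit [13/2,9], descend [3, 9]
    N3 x:[37/3,40/3] y:[17/2,19/2] z:[16/3,19/3] -> miss, prune
    N9 x:[13/3,29/3] y:[13/2,8] z:[23/3,9] -> hit [23/3,8] leaf, test {P10(miss), P13(miss)}
  N10 x:[5,31/3] y:[15,24] z:[16/3,38/3] -> miss, prune
  N11 x:[28/3,18] y:[16,22] z:[29/3,18] -> hit [16,18], descend [2, 13, 14, 20]
    N2 x:[15,18] y:[37/2,21] z:[16,18] -> miss, prune
    N13 x:[10,38/3] y:[16,37/2] z:[41/3,50/3] -> miss, prune
    N14 x:[28/3,32/3] y:[41/2,22] z:[14,16] -> miss, prune
    N20 x:[47/3,17] y:[43/2,22] z:[29/3,34/3] -> miss, prune
  N18 x:[20/3,49/3] y:[11/2,23/2] z:[35/3,19] -> miss, prune

11 AABB tests over nodes [0, 8, 3, 9, 10, 11, 2, 13, 14, 20, 18]; 1 leaf entered; closest miss.

== RESULT ==
11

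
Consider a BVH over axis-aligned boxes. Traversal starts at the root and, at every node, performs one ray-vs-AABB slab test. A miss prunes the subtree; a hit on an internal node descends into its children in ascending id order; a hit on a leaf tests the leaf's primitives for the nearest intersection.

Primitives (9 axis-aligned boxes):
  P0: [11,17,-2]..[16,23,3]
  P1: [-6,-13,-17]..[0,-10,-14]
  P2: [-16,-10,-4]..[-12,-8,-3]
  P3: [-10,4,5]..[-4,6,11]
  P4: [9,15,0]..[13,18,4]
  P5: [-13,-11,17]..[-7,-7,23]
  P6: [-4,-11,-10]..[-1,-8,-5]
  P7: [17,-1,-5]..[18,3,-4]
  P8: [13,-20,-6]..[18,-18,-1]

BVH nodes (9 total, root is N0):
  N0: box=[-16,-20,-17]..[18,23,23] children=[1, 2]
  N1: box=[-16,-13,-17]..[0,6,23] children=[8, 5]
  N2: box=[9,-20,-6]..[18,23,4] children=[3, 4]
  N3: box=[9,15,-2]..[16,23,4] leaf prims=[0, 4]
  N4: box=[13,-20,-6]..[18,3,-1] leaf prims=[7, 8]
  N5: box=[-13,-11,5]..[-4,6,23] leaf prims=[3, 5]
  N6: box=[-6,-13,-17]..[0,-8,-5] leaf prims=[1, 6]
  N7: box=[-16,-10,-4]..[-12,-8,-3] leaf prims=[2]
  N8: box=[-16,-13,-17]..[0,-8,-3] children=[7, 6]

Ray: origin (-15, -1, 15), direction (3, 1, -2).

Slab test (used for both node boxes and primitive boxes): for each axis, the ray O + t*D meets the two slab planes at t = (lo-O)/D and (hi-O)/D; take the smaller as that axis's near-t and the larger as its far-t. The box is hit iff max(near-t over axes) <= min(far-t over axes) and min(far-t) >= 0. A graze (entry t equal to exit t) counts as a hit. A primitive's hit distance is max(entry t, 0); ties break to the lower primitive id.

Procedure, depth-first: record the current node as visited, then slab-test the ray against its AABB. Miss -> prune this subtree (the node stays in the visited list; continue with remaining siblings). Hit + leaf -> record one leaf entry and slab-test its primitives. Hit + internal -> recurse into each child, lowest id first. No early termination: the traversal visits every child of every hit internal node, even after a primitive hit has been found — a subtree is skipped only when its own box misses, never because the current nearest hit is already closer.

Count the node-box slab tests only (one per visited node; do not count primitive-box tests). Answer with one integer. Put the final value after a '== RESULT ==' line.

Traverse from the root:
N0 x:[-1/3,11] y:[-19,24] z:[-4,16] -> hit [-1/3,11], descend [1, 2]
  N1 x:[-1/3,5] y:[-12,7] z:[-4,16] -> hit [-1/3,5], descend [5, 8]
    N5 x:[2/3,11/3] y:[-10,7] z:[-4,5] -> hit [2/3,11/3] leaf, test {P3(miss), P5(miss)}
    N8 x:[-1/3,5] y:[-12,-7] z:[9,16] -> miss, prune
  N2 x:[8,11] y:[-19,24] z:[11/2,21/2] -> hit [8,21/2], descend [3, 4]
    N3 x:[8,31/3] y:[16,24] z:[11/2,17/2] -> miss, prune
    N4 x:[28/3,11] y:[-19,4] z:[8,21/2] -> miss, prune

order=[0, 1, 5, 8, 2, 3, 4]  |boxes|=7  |leaves|=1  hit=miss

== RESULT ==
7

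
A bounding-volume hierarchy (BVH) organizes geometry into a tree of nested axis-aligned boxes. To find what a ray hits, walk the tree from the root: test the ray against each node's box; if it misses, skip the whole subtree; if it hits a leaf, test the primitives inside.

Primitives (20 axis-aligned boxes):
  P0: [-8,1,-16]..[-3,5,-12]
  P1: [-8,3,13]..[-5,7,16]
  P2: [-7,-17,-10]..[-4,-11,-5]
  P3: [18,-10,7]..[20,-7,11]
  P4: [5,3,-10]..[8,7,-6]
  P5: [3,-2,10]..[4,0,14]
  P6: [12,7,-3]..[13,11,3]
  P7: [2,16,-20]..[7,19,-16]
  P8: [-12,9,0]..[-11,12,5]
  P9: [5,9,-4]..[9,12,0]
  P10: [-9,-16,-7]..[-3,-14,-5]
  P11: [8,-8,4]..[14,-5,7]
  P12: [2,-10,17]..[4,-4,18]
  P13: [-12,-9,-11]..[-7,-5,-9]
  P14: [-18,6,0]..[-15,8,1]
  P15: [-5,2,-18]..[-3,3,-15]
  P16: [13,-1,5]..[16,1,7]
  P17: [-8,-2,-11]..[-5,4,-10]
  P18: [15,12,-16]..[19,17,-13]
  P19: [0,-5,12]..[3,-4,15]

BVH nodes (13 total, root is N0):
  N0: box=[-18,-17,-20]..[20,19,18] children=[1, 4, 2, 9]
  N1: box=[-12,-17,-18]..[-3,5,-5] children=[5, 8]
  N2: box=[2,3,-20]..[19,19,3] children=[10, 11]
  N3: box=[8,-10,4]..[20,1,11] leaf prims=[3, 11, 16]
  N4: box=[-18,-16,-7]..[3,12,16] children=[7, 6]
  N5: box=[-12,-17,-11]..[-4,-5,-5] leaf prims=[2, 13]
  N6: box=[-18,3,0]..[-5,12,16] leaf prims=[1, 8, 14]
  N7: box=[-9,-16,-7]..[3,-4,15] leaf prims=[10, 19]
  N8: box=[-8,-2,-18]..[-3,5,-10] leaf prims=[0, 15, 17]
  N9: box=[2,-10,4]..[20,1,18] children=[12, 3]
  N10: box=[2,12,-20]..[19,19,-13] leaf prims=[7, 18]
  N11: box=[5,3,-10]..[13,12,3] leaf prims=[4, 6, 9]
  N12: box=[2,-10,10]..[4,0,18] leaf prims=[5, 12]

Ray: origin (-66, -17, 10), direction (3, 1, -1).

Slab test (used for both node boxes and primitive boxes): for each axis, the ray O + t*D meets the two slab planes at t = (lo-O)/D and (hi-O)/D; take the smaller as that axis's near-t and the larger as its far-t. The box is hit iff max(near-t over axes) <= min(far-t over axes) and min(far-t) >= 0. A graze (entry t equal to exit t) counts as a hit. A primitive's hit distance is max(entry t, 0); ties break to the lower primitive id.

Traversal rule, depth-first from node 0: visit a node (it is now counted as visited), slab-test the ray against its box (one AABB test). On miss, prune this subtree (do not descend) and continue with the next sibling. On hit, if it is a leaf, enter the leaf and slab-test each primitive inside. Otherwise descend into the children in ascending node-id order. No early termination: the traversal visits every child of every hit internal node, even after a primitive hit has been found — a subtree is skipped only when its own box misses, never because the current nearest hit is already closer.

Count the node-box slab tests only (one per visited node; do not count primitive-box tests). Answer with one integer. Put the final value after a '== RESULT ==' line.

Traverse from the root:
N0 x:[16,86/3] y:[0,36] z:[-8,30] -> hit [16,86/3], descend [1, 2, 4, 9]
  N1 x:[18,21] y:[0,22] z:[15,28] -> hit [18,21], descend [5, 8]
    N5 x:[18,62/3] y:[0,12] z:[15,21] -> miss, prune
    N8 x:[58/3,21] y:[15,22] z:[20,28] -> hit [20,21] leaf, test {P0(miss), P15(miss), P17@t=20}
  N2 x:[68/3,85/3] y:[20,36] z:[7,30] -> hit [68/3,85/3], descend [10, 11]
    N10 x:[68/3,85/3] y:[29,36] z:[23,30] -> miss, prune
    N11 x:[71/3,79/3] y:[20,29] z:[7,20] -> miss, prune
  N4 x:[16,23] y:[1,29] z:[-6,17] -> hit [16,17], descend [6, 7]
    N6 x:[16,61/3] y:[20,29] z:[-6,10] -> miss, prune
    N7 x:[19,23] y:[1,13] z:[-5,17] -> miss, prune
  N9 x:[68/3,86/3] y:[7,18] z:[-8,6] -> miss, prune

Summary -> nodes [0, 1, 5, 8, 2, 10, 11, 4, 6, 7, 9]; box-tests=11; leaf-entries=1; first=P17

== RESULT ==
11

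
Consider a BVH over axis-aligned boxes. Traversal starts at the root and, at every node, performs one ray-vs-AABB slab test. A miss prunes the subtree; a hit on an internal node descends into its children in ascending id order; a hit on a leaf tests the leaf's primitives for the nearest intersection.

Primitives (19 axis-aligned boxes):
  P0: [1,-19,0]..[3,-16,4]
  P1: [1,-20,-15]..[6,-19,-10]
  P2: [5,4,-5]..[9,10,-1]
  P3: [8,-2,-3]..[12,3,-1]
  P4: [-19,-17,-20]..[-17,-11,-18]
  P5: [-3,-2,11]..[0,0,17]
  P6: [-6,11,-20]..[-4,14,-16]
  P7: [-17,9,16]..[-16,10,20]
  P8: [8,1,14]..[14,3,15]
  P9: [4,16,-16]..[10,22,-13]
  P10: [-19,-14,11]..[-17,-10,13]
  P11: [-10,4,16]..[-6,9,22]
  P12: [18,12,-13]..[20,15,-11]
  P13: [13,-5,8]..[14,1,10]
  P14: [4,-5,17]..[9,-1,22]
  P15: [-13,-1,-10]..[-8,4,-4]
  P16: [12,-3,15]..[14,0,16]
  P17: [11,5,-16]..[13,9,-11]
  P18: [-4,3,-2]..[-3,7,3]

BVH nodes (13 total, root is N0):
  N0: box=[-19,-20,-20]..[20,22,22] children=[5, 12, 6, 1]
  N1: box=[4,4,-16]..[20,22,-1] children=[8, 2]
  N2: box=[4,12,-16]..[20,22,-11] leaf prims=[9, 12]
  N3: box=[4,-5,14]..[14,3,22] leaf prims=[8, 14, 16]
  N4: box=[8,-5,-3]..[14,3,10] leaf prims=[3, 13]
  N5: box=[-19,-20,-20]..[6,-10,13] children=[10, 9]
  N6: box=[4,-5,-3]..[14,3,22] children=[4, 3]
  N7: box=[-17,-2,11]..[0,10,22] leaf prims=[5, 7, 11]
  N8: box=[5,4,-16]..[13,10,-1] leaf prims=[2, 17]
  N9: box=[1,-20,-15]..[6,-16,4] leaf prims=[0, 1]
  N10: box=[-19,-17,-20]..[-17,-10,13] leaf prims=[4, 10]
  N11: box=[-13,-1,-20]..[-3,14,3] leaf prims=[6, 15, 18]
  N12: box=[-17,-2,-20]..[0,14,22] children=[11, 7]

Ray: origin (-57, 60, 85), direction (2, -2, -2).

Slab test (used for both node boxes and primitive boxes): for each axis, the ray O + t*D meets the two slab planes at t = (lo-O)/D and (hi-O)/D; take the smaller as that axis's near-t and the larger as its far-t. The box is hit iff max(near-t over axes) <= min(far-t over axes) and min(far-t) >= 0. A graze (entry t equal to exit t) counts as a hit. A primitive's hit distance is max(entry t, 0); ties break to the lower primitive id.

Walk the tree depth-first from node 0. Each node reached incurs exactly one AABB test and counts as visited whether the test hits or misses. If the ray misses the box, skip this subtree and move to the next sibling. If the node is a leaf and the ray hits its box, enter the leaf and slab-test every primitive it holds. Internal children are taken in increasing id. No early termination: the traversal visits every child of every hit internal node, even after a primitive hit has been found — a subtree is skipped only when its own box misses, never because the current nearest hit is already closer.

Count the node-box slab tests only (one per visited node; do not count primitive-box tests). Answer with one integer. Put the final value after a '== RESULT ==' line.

Traverse from the root:
N0 x:[19,77/2] y:[19,40] z:[63/2,105/2] -> hit [63/2,77/2], descend [1, 5, 6, 12]
  N1 x:[61/2,77/2] y:[19,28] z:[43,101/2] -> miss, prune
  N5 x:[19,63/2] y:[35,40] z:[36,105/2] -> miss, prune
  N6 x:[61/2,71/2] y:[57/2,65/2] z:[63/2,44] -> hit [63/2,65/2], descend [3, 4]
    N3 x:[61/2,71/2] y:[57/2,65/2] z:[63/2,71/2] -> hit [63/2,65/2] leaf, test {P8(miss), P14@t=63/2, P16(miss)}
    N4 x:[65/2,71/2] y:[57/2,65/2] z:[75/2,44] -> miss, prune
  N12 x:[20,57/2] y:[23,31] z:[63/2,105/2] -> miss, prune

Visited [0, 1, 5, 6, 3, 4, 12]. Tests: 7 box, 1 leaf. Nearest: P14.

== RESULT ==
7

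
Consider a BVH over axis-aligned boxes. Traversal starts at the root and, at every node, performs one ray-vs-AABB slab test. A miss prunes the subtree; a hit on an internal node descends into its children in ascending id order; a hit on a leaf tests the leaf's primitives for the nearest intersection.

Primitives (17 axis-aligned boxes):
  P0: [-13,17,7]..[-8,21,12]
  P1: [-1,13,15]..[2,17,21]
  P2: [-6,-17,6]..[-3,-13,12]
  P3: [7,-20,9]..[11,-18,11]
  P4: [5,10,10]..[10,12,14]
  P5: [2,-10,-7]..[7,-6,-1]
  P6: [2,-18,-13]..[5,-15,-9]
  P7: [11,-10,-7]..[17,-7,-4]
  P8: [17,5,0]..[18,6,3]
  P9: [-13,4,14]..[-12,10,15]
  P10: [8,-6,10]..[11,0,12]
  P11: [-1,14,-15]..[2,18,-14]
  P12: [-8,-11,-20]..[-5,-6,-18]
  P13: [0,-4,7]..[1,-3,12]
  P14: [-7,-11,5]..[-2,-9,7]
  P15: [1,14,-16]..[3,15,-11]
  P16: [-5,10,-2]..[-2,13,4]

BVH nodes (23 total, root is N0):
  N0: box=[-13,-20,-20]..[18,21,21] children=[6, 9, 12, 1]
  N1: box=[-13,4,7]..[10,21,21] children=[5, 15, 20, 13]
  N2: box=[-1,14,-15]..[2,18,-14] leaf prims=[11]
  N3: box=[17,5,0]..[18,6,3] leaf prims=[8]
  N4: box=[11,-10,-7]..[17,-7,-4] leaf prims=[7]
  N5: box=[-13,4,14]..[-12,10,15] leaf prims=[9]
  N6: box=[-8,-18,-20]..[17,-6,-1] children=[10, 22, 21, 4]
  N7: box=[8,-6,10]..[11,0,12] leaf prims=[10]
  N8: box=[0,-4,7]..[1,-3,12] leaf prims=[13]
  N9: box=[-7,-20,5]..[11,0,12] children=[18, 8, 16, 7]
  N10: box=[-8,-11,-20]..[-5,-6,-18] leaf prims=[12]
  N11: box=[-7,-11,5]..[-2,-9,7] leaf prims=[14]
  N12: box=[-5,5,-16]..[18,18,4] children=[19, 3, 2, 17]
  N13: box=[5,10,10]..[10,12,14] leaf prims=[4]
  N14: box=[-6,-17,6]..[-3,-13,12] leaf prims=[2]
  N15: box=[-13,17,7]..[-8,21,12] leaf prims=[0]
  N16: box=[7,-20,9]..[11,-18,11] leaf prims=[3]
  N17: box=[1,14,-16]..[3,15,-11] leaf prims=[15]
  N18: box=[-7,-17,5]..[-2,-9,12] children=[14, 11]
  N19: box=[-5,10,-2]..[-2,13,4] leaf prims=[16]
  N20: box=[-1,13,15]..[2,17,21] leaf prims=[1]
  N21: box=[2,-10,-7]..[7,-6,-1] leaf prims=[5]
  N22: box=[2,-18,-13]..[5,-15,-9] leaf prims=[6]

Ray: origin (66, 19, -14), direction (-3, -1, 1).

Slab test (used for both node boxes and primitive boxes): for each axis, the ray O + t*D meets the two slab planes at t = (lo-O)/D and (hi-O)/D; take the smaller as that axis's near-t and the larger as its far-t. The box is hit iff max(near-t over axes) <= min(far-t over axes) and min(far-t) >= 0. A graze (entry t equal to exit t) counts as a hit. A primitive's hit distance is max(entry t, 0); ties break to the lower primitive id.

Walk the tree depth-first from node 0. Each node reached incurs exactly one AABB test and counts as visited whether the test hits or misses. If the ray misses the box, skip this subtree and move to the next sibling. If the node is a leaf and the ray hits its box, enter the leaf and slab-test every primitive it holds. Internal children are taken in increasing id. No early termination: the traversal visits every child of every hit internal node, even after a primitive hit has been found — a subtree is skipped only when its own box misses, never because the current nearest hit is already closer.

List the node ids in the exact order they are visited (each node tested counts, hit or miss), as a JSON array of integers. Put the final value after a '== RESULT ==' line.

Traverse from the root:
N0 x:[16,79/3] y:[-2,39] z:[-6,35] -> hit [16,79/3], descend [1, 6, 9, 12]
  N1 x:[56/3,79/3] y:[-2,15] z:[21,35] -> miss, prune
  N6 x:[49/3,74/3] y:[25,37] z:[-6,13] -> miss, prune
  N9 x:[55/3,73/3] y:[19,39] z:[19,26] -> hit [19,73/3], descend [7, 8, 16, 18]
    N7 x:[55/3,58/3] y:[19,25] z:[24,26] -> miss, prune
    N8 x:[65/3,22] y:[22,23] z:[21,26] -> hit [22,22] leaf, test {P13@t=22}
    N16 x:[55/3,59/3] y:[37,39] z:[23,25] -> miss, prune
    N18 x:[68/3,73/3] y:[28,36] z:[19,26] -> miss, prune
  N12 x:[16,71/3] y:[1,14] z:[-2,18] -> miss, prune

order=[0, 1, 6, 9, 7, 8, 16, 18, 12]  |boxes|=9  |leaves|=1  hit=P13

== RESULT ==
[0, 1, 6, 9, 7, 8, 16, 18, 12]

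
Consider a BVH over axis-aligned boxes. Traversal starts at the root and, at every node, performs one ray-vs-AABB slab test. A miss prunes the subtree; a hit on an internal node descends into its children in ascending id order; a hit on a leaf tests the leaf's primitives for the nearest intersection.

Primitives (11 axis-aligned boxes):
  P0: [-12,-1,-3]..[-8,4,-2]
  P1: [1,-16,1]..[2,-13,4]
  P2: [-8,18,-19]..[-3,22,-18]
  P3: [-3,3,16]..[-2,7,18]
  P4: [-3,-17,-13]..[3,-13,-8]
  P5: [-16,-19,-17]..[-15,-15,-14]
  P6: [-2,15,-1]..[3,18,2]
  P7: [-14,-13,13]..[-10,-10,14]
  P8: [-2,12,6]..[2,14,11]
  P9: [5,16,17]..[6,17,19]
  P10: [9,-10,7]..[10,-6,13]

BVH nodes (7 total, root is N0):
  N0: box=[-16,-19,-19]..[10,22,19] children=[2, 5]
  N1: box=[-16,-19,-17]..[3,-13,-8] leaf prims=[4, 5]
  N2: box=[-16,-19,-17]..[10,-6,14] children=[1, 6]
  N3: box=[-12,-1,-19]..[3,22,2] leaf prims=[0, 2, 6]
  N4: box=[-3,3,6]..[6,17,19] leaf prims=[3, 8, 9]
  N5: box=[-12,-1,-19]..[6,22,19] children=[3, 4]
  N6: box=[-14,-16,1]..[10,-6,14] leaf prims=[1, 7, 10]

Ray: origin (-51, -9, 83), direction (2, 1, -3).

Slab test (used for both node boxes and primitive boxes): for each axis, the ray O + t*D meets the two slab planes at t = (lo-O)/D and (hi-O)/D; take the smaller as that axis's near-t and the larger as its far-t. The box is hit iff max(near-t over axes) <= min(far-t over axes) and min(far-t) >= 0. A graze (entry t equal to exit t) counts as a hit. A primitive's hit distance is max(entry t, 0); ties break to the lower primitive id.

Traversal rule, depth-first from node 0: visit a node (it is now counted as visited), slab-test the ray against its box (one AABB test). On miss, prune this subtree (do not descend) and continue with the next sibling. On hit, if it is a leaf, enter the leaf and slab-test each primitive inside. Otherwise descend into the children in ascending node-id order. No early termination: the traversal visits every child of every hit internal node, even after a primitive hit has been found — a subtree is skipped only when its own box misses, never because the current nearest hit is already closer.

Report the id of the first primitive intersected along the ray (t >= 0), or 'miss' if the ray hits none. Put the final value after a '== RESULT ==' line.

Trace the traversal:
N0 x:[35/2,61/2] y:[-10,31] z:[64/3,34] -> hit [64/3,61/2], descend [2, 5]
  N2 x:[35/2,61/2] y:[-10,3] z:[23,100/3] -> miss, prune
  N5 x:[39/2,57/2] y:[8,31] z:[64/3,34] -> hit [64/3,57/2], descend [3, 4]
    N3 x:[39/2,27] y:[8,31] z:[27,34] -> hit [27,27] leaf, test {P0(miss), P2(miss), P6@t=27}
    N4 x:[24,57/2] y:[12,26] z:[64/3,77/3] -> hit [24,77/3] leaf, test {P3(miss), P8(miss), P9(miss)}

order=[0, 2, 5, 3, 4]  |boxes|=5  |leaves|=2  hit=P6

== RESULT ==
6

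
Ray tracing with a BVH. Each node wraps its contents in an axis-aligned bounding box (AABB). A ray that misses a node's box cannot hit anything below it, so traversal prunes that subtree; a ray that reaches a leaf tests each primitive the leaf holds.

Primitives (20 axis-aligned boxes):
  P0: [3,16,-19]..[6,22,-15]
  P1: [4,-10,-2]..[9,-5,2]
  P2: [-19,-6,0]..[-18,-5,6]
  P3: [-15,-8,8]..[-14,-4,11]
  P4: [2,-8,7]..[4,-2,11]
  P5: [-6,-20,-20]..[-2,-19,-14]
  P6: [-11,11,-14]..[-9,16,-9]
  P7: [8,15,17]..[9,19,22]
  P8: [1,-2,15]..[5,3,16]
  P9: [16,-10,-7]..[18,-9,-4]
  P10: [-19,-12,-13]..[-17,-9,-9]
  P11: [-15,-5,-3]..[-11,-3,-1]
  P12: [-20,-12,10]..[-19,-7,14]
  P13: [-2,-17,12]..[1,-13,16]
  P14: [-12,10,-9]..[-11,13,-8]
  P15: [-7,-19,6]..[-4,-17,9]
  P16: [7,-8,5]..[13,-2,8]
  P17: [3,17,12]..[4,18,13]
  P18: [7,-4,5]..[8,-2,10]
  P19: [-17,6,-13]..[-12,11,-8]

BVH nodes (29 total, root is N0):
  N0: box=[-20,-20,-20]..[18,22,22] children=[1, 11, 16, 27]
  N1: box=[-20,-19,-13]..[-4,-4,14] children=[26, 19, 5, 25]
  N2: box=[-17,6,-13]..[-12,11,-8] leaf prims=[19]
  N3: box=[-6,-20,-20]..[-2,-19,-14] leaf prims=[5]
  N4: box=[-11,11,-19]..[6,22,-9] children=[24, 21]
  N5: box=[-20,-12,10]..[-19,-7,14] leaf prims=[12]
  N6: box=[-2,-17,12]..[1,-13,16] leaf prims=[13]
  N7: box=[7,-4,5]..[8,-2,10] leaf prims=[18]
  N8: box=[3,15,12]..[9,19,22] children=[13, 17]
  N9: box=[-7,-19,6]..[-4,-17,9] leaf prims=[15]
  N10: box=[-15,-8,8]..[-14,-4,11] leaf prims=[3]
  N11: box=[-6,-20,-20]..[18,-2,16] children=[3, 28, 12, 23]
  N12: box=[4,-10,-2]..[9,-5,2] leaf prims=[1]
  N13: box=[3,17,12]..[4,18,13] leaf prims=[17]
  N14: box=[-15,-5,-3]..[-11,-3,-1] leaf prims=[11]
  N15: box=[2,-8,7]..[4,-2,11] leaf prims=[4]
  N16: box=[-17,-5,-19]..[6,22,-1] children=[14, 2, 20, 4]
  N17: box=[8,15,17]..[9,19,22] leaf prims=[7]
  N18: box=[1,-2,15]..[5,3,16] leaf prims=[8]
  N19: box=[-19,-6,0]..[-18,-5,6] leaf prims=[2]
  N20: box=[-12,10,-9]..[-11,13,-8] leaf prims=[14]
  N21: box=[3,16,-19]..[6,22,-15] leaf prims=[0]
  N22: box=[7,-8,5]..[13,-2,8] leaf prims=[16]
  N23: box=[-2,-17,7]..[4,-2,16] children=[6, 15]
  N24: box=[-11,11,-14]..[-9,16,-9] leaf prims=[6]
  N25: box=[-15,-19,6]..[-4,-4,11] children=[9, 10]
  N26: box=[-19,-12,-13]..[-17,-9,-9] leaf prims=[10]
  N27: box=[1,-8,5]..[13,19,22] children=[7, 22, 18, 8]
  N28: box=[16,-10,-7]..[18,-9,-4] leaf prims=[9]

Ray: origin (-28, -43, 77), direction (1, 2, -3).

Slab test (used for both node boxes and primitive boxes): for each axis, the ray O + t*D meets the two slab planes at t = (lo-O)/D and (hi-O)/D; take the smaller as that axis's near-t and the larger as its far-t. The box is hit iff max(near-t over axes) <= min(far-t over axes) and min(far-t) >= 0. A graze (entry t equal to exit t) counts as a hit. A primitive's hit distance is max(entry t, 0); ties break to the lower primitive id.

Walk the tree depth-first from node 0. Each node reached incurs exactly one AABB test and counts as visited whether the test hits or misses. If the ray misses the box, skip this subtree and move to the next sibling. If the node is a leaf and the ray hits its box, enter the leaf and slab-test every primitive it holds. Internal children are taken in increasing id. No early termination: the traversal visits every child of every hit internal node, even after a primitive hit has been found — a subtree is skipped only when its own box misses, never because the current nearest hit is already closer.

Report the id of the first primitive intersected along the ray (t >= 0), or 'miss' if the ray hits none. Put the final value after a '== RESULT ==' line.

Walk:
N0 x:[8,46] y:[23/2,65/2] z:[55/3,97/3] -> hit [55/3,97/3], descend [1, 11, 16, 27]
  N1 x:[8,24] y:[12,39/2] z:[21,30] -> miss, prune
  N11 x:[22,46] y:[23/2,41/2] z:[61/3,97/3] -> miss, prune
  N16 x:[11,34] y:[19,65/2] z:[26,32] -> hit [26,32], descend [2, 4, 14, 20]
    N2 x:[11,16] y:[49/2,27] z:[85/3,30] -> miss, prune
    N4 x:[17,34] y:[27,65/2] z:[86/3,32] -> hit [86/3,32], descend [21, 24]
      N21 x:[31,34] y:[59/2,65/2] z:[92/3,32] -> hit [31,32] leaf, test {P0@t=31}
      N24 x:[17,19] y:[27,59/2] z:[86/3,91/3] -> miss, prune
    N14 x:[13,17] y:[19,20] z:[26,80/3] -> miss, prune
    N20 x:[16,17] y:[53/2,28] z:[85/3,86/3] -> miss, prune
  N27 x:[29,41] y:[35/2,31] z:[55/3,24] -> miss, prune

Visited [0, 1, 11, 16, 2, 4, 21, 24, 14, 20, 27]. Tests: 11 box, 1 leaf. Nearest: P0.

== RESULT ==
0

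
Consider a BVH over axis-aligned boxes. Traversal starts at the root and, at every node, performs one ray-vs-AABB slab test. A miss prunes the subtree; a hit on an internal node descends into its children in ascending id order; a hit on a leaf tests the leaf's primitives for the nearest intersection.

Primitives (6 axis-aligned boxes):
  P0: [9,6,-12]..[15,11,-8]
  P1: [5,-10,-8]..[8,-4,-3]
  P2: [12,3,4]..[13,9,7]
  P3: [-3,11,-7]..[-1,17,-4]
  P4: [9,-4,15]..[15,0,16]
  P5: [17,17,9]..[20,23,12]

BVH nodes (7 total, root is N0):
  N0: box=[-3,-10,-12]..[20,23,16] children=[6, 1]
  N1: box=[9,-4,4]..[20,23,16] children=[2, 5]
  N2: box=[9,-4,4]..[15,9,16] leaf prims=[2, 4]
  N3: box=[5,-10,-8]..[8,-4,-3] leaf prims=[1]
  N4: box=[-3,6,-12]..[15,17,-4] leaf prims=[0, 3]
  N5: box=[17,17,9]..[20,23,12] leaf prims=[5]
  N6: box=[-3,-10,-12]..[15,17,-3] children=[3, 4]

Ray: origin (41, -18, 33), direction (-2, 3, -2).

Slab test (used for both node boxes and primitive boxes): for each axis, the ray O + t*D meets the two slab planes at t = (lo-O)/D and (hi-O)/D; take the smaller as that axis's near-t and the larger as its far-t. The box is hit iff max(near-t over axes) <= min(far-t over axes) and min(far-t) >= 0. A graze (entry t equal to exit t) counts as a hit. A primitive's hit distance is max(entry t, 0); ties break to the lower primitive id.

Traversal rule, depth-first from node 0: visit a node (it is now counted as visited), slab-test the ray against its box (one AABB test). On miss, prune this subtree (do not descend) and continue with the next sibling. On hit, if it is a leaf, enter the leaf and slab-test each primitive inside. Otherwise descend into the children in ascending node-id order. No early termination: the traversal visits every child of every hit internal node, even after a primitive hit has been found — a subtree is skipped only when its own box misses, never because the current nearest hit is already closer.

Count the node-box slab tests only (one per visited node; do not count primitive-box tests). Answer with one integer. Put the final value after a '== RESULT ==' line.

Walk:
N0 x:[21/2,22] y:[8/3,41/3] z:[17/2,45/2] -> hit [21/2,41/3], descend [1, 6]
  N1 x:[21/2,16] y:[14/3,41/3] z:[17/2,29/2] -> hit [21/2,41/3], descend [2, 5]
    N2 x:[13,16] y:[14/3,9] z:[17/2,29/2] -> miss, prune
    N5 x:[21/2,12] y:[35/3,41/3] z:[21/2,12] -> hit [35/3,12] leaf, test {P5@t=35/3}
  N6 x:[13,22] y:[8/3,35/3] z:[18,45/2] -> miss, prune

order=[0, 1, 2, 5, 6]  |boxes|=5  |leaves|=1  hit=P5

== RESULT ==
5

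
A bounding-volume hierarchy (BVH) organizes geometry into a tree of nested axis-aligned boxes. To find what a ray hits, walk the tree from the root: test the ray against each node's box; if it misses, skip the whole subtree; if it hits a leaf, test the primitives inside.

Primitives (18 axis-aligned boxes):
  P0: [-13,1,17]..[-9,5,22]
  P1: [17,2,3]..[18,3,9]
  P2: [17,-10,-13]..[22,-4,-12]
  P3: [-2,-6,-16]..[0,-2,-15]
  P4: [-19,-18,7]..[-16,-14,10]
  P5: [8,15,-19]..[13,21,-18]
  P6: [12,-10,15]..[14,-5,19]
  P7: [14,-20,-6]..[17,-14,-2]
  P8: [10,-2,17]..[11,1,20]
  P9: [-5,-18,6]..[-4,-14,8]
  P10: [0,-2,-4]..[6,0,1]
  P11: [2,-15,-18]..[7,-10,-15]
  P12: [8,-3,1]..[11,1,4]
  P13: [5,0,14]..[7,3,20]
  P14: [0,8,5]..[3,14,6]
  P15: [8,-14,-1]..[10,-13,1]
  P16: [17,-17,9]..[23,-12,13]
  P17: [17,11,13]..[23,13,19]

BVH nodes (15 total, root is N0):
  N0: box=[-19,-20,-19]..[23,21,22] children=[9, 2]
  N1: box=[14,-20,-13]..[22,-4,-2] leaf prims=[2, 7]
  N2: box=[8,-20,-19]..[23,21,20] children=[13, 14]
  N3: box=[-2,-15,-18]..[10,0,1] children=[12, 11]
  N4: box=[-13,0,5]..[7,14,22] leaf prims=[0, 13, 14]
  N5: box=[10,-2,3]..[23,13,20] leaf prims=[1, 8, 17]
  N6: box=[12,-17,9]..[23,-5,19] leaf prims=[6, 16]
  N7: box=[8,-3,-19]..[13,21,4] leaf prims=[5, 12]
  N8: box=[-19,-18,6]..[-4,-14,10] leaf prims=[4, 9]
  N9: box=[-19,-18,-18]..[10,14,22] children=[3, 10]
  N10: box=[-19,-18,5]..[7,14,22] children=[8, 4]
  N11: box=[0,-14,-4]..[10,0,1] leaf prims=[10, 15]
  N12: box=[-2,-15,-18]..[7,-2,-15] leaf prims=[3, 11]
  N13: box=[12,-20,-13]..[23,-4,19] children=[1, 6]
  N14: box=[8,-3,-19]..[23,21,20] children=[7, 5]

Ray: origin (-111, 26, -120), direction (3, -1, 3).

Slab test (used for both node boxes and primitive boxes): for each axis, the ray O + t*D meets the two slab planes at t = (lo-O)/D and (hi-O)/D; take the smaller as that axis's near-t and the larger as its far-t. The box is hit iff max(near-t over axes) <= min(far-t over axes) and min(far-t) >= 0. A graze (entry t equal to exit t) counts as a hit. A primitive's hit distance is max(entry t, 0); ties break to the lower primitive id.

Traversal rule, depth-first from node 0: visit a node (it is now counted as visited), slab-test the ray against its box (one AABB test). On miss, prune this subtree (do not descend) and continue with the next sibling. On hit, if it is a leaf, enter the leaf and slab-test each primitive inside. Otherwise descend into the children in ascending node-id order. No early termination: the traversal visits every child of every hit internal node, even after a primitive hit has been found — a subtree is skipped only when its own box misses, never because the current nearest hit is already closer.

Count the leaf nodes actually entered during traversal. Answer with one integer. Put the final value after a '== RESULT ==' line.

Trace the traversal:
N0 x:[92/3,134/3] y:[5,46] z:[101/3,142/3] -> hit [101/3,134/3], descend [2, 9]
  N2 x:[119/3,134/3] y:[5,46] z:[101/3,140/3] -> hit [119/3,134/3], descend [13, 14]
    N13 x:[41,134/3] y:[30,46] z:[107/3,139/3] -> hit [41,134/3], descend [1, 6]
      N1 x:[125/3,133/3] y:[30,46] z:[107/3,118/3] -> miss, prune
      N6 x:[41,134/3] y:[31,43] z:[43,139/3] -> hit [43,43] leaf, test {P6(miss), P16@t=43}
    N14 x:[119/3,134/3] y:[5,29] z:[101/3,140/3] -> miss, prune
  N9 x:[92/3,121/3] y:[12,44] z:[34,142/3] -> hit [34,121/3], descend [3, 10]
    N3 x:[109/3,121/3] y:[26,41] z:[34,121/3] -> hit [109/3,121/3], descend [11, 12]
      N11 x:[37,121/3] y:[26,40] z:[116/3,121/3] -> hit [116/3,40] leaf, test {P10(miss), P15@t=119/3}
      N12 x:[109/3,118/3] y:[28,41] z:[34,35] -> miss, prune
    N10 x:[92/3,118/3] y:[12,44] z:[125/3,142/3] -> miss, prune

11 AABB tests over nodes [0, 2, 13, 1, 6, 14, 9, 3, 11, 12, 10]; 2 leaves entered; closest P15.

== RESULT ==
2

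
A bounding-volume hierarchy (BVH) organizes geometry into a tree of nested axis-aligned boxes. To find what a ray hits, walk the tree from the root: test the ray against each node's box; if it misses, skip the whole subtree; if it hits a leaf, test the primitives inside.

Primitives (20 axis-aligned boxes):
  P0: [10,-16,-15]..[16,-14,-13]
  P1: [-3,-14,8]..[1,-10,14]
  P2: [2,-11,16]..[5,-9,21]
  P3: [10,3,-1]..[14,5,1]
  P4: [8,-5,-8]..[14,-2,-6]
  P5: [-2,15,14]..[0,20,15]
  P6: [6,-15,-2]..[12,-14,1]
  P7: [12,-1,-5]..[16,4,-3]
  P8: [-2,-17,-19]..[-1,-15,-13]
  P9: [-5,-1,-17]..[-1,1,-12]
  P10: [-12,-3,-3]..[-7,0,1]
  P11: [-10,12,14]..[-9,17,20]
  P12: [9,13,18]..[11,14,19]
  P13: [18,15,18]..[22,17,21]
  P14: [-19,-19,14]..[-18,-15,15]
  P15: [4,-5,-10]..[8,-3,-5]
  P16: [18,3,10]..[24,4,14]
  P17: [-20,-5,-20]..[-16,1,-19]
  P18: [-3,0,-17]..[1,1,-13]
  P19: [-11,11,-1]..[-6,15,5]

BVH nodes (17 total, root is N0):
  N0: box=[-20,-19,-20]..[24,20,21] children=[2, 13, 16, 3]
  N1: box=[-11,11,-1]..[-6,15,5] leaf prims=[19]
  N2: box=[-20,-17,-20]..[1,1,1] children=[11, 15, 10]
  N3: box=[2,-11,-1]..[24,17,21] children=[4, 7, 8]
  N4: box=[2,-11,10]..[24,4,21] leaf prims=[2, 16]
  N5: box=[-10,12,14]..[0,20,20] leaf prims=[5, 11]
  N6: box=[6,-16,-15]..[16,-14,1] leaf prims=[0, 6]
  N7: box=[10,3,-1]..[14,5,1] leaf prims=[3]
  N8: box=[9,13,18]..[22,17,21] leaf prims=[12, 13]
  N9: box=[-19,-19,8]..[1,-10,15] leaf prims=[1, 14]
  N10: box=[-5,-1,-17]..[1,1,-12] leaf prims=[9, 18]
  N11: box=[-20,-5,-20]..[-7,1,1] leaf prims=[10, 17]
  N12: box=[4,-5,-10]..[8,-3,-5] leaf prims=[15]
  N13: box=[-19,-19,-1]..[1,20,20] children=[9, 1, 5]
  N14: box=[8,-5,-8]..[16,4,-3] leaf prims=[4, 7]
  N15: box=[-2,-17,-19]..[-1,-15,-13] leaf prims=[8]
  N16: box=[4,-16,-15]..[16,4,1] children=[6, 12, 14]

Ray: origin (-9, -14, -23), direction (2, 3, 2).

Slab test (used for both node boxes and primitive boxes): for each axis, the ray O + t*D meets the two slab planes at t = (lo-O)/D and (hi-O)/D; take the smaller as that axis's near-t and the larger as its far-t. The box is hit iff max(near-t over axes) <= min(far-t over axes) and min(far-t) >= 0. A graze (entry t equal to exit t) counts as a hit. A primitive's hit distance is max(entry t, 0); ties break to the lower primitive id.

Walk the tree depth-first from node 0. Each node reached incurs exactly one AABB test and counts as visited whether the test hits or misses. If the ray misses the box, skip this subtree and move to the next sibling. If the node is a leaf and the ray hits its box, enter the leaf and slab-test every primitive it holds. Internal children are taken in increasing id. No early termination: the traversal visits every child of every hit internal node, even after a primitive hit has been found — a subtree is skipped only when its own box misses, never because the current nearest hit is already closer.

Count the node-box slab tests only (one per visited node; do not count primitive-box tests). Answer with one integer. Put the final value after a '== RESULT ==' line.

Walk:
N0 x:[-11/2,33/2] y:[-5/3,34/3] z:[3/2,22] -> hit [3/2,34/3], descend [2, 3, 13, 16]
  N2 x:[-11/2,5] y:[-1,5] z:[3/2,12] -> hit [3/2,5], descend [10, 11, 15]
    N10 x:[2,5] y:[13/3,5] z:[3,11/2] -> hit [13/3,5] leaf, test {P9(miss), P18@t=14/3}
    N11 x:[-11/2,1] y:[3,5] z:[3/2,12] -> miss, prune
    N15 x:[7/2,4] y:[-1,-1/3] z:[2,5] -> miss, prune
  N3 x:[11/2,33/2] y:[1,31/3] z:[11,22] -> miss, prune
  N13 x:[-5,5] y:[-5/3,34/3] z:[11,43/2] -> miss, prune
  N16 x:[13/2,25/2] y:[-2/3,6] z:[4,12] -> miss, prune

8 AABB tests over nodes [0, 2, 10, 11, 15, 3, 13, 16]; 1 leaf entered; closest P18.

== RESULT ==
8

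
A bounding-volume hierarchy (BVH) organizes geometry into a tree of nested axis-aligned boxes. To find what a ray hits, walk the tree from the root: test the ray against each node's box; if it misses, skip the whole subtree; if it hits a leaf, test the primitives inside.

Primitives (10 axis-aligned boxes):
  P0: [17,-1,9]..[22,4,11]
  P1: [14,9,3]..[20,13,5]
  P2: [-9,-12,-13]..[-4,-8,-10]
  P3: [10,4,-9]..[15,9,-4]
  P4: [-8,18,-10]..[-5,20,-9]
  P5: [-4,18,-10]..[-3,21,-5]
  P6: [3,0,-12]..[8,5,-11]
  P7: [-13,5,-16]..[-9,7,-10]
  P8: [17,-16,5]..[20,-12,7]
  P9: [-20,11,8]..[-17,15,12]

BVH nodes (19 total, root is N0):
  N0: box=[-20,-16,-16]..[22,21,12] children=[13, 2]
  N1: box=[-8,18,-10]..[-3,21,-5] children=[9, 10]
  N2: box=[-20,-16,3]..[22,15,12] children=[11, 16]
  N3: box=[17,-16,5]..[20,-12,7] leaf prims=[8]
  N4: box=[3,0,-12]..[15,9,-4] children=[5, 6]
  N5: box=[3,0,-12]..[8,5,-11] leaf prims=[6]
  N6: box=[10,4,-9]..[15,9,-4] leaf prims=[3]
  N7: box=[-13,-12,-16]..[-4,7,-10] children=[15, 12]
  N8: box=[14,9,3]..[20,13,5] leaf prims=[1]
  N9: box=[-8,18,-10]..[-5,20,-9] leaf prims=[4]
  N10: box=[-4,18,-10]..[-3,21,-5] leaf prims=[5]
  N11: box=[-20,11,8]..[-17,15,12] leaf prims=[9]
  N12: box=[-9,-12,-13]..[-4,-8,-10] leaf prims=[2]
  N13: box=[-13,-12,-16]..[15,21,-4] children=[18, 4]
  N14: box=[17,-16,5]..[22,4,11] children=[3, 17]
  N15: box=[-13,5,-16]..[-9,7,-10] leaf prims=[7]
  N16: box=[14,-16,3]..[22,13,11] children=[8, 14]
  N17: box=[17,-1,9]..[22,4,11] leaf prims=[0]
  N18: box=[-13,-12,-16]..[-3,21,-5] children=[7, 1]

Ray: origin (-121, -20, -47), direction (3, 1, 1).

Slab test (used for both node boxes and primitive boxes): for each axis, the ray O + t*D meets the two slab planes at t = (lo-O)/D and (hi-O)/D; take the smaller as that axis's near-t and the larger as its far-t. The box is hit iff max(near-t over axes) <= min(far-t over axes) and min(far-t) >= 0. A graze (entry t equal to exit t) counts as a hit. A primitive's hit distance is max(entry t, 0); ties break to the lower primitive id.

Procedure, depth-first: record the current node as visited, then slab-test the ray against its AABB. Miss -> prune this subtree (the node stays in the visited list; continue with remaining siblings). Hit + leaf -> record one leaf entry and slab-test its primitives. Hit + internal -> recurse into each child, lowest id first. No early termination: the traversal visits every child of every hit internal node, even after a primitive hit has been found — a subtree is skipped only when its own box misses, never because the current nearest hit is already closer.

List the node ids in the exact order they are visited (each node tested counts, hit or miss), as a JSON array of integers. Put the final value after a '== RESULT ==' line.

Traverse from the root:
N0 x:[101/3,143/3] y:[4,41] z:[31,59] -> hit [101/3,41], descend [2, 13]
  N2 x:[101/3,143/3] y:[4,35] z:[50,59] -> miss, prune
  N13 x:[36,136/3] y:[8,41] z:[31,43] -> hit [36,41], descend [4, 18]
    N4 x:[124/3,136/3] y:[20,29] z:[35,43] -> miss, prune
    N18 x:[36,118/3] y:[8,41] z:[31,42] -> hit [36,118/3], descend [1, 7]
      N1 x:[113/3,118/3] y:[38,41] z:[37,42] -> hit [38,118/3], descend [9, 10]
        N9 x:[113/3,116/3] y:[38,40] z:[37,38] -> hit [38,38] leaf, test {P4@t=38}
        N10 x:[39,118/3] y:[38,41] z:[37,42] -> hit [39,118/3] leaf, test {P5@t=39}
      N7 x:[36,39] y:[8,27] z:[31,37] -> miss, prune

Summary -> nodes [0, 2, 13, 4, 18, 1, 9, 10, 7]; box-tests=9; leaf-entries=2; first=P4

== RESULT ==
[0, 2, 13, 4, 18, 1, 9, 10, 7]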